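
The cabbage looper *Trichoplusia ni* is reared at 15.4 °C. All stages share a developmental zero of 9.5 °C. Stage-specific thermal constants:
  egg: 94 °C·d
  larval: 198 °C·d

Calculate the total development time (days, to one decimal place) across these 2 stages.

Daily accumulation at 15.4 °C = 15.4 − 9.5 = 5.9 DD/day.
Total K = 94 + 198 = 292 DD.
Total duration = 292 / 5.9 = 49.492 ≈ 49.5 days.

49.5 days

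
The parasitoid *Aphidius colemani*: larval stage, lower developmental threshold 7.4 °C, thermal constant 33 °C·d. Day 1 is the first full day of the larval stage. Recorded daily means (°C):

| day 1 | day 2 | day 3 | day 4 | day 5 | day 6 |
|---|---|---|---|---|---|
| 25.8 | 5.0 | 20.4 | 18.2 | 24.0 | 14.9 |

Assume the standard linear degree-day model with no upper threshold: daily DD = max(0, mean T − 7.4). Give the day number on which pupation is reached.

day 4

Daily DD above 7.4 °C: 18.4, 0.0, 13.0, 10.8, 16.6, 7.5.
Cumulative: 18.4, 18.4, 31.4, 42.2, 58.8, 66.3.
The total first reaches 33 DD on day 4.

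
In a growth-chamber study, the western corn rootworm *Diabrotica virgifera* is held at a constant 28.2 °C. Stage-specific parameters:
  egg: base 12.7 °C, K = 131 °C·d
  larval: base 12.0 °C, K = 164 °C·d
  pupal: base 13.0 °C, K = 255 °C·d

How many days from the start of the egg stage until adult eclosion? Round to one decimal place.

35.4 days

egg: 131 / (28.2 − 12.7) = 131 / 15.5 = 8.452 d.
larval: 164 / (28.2 − 12.0) = 164 / 16.2 = 10.123 d.
pupal: 255 / (28.2 − 13.0) = 255 / 15.2 = 16.776 d.
Sum = 35.351 ≈ 35.4 days.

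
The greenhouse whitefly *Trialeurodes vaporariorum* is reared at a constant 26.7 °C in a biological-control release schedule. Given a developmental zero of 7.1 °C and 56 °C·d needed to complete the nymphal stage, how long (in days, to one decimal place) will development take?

2.9 days

Daily accumulation = 26.7 − 7.1 = 19.6 DD/day.
Duration = 56 / 19.6 = 2.857 ≈ 2.9 days.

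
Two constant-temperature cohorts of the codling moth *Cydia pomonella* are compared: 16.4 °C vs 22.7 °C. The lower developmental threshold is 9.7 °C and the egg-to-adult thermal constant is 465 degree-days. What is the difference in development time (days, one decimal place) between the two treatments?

At 16.4 °C: 465 / (16.4 − 9.7) = 465 / 6.7 = 69.403 d.
At 22.7 °C: 465 / (22.7 − 9.7) = 465 / 13.0 = 35.769 d.
Difference = |69.403 − 35.769| = 33.634 ≈ 33.6 days.

33.6 days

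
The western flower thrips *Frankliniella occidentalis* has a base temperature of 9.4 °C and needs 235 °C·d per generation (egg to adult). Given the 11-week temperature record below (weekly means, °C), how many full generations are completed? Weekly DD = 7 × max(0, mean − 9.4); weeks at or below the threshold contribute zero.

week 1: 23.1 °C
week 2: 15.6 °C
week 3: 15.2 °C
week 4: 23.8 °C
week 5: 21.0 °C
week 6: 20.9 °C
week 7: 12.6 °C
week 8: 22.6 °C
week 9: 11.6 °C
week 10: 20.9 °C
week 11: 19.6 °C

Weekly DD (7 × max(0, T̄ − 9.4)): 95.9, 43.4, 40.6, 100.8, 81.2, 80.5, 22.4, 92.4, 15.4, 80.5, 71.4.
Season total = 724.5 DD.
Complete generations = ⌊724.5 / 235⌋ = 3.

3 generations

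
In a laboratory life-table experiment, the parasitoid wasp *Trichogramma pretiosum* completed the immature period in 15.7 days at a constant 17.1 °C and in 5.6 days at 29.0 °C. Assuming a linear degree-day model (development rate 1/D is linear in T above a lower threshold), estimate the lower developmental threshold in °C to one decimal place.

10.5 °C

Under the model K = D·(T − T_b), so D₁·(T₁ − T_b) = D₂·(T₂ − T_b).
15.7·(17.1 − T_b) = 5.6·(29.0 − T_b)
T_b = (15.7·17.1 − 5.6·29.0) / (15.7 − 5.6) = 106.07 / 10.1 = 10.502 °C ≈ 10.5 °C.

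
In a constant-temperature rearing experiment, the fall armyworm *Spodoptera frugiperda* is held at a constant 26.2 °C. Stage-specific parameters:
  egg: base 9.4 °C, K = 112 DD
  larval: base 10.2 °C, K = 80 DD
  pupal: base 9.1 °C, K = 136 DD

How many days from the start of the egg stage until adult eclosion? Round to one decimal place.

19.6 days

egg: 112 / (26.2 − 9.4) = 112 / 16.8 = 6.667 d.
larval: 80 / (26.2 − 10.2) = 80 / 16.0 = 5.000 d.
pupal: 136 / (26.2 − 9.1) = 136 / 17.1 = 7.953 d.
Sum = 19.620 ≈ 19.6 days.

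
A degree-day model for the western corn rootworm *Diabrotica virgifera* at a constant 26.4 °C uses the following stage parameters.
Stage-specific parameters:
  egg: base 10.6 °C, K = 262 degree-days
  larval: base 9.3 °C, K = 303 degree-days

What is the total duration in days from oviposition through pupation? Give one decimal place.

egg: 262 / (26.4 − 10.6) = 262 / 15.8 = 16.582 d.
larval: 303 / (26.4 − 9.3) = 303 / 17.1 = 17.719 d.
Sum = 34.302 ≈ 34.3 days.

34.3 days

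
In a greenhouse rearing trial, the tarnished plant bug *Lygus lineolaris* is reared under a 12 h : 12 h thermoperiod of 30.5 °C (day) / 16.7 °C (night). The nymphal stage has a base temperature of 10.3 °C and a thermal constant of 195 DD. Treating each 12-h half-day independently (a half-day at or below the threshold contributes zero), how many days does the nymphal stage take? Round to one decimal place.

14.7 days

Day half: max(0, 30.5 − 10.3) × 0.5 = 20.2 × 0.5 = 10.10 DD.
Night half: max(0, 16.7 − 10.3) × 0.5 = 6.4 × 0.5 = 3.20 DD.
Per 24 h: 13.30 DD/day.
Duration = 195 / 13.30 = 14.662 ≈ 14.7 days.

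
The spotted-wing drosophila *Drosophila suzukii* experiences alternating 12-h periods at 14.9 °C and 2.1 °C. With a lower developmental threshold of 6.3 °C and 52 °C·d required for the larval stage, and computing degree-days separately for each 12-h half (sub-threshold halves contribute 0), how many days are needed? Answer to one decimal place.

Day half: max(0, 14.9 − 6.3) × 0.5 = 8.6 × 0.5 = 4.30 DD.
Night half: max(0, 2.1 − 6.3) × 0.5 = 0.0 × 0.5 = 0.00 DD.
Per 24 h: 4.30 DD/day.
Duration = 52 / 4.30 = 12.093 ≈ 12.1 days.

12.1 days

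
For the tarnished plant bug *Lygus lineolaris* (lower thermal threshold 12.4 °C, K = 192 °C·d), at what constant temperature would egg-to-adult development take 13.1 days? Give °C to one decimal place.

27.1 °C

Required daily accumulation = 192 / 13.1 = 14.656 DD/day.
T = T_base + 14.656 = 12.4 + 14.656 = 27.056 ≈ 27.1 °C.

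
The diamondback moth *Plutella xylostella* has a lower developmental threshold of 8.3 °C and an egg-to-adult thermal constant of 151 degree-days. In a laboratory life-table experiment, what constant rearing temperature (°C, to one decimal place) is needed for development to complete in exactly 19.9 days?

15.9 °C

Required daily accumulation = 151 / 19.9 = 7.588 DD/day.
T = T_base + 7.588 = 8.3 + 7.588 = 15.888 ≈ 15.9 °C.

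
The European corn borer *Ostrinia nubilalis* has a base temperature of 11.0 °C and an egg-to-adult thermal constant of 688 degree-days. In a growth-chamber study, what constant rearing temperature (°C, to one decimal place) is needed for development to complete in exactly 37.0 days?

29.6 °C

Required daily accumulation = 688 / 37.0 = 18.595 DD/day.
T = T_base + 18.595 = 11.0 + 18.595 = 29.595 ≈ 29.6 °C.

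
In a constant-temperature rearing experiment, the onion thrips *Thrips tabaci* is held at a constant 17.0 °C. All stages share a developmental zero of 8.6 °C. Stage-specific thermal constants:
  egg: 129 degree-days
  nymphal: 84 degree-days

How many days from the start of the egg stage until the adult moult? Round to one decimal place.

Daily accumulation at 17.0 °C = 17.0 − 8.6 = 8.4 DD/day.
Total K = 129 + 84 = 213 DD.
Total duration = 213 / 8.4 = 25.357 ≈ 25.4 days.

25.4 days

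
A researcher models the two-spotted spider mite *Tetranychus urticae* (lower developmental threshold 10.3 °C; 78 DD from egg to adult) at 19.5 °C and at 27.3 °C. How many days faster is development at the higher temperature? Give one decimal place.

3.9 days

At 19.5 °C: 78 / (19.5 − 10.3) = 78 / 9.2 = 8.478 d.
At 27.3 °C: 78 / (27.3 − 10.3) = 78 / 17.0 = 4.588 d.
Difference = |8.478 − 4.588| = 3.890 ≈ 3.9 days.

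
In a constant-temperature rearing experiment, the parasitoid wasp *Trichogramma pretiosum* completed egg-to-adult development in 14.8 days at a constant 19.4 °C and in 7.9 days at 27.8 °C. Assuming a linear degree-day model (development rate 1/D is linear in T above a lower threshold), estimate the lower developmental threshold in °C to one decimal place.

Equal thermal constants: D₁(T₁ − T_b) = D₂(T₂ − T_b).
14.8·(19.4 − T_b) = 7.9·(27.8 − T_b)
T_b = (14.8·19.4 − 7.9·27.8) / (14.8 − 7.9) = 67.50 / 6.9 = 9.783 °C ≈ 9.8 °C.

9.8 °C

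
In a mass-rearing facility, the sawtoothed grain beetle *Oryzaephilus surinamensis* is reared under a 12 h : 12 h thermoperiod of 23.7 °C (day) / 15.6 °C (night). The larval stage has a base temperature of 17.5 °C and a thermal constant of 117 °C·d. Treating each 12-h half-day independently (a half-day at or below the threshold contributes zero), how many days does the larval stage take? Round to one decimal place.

Day half: max(0, 23.7 − 17.5) × 0.5 = 6.2 × 0.5 = 3.10 DD.
Night half: max(0, 15.6 − 17.5) × 0.5 = 0.0 × 0.5 = 0.00 DD.
Per 24 h: 3.10 DD/day.
Duration = 117 / 3.10 = 37.742 ≈ 37.7 days.

37.7 days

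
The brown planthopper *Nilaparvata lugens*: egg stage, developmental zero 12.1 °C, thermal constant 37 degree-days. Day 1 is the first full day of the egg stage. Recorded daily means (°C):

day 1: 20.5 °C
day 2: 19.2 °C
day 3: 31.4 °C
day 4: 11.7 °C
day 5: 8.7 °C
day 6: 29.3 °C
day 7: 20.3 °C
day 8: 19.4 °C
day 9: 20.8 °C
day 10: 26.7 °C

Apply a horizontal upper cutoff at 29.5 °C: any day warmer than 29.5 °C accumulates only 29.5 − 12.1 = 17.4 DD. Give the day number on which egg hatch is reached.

Daily DD above 12.1 °C (capped at 17.4): 8.4, 7.1, 17.4, 0.0, 0.0, 17.2, 8.2, 7.3, 8.7, 14.6.
Cumulative: 8.4, 15.5, 32.9, 32.9, 32.9, 50.1, 58.3, 65.6, 74.3, 88.9.
The total first reaches 37 DD on day 6.

day 6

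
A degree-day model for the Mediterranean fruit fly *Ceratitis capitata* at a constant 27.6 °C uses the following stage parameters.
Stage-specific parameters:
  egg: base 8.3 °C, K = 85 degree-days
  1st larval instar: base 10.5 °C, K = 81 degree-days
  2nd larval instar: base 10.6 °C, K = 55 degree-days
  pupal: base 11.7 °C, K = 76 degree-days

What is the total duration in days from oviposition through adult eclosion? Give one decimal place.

egg: 85 / (27.6 − 8.3) = 85 / 19.3 = 4.404 d.
1st larval instar: 81 / (27.6 − 10.5) = 81 / 17.1 = 4.737 d.
2nd larval instar: 55 / (27.6 − 10.6) = 55 / 17.0 = 3.235 d.
pupal: 76 / (27.6 − 11.7) = 76 / 15.9 = 4.780 d.
Sum = 17.156 ≈ 17.2 days.

17.2 days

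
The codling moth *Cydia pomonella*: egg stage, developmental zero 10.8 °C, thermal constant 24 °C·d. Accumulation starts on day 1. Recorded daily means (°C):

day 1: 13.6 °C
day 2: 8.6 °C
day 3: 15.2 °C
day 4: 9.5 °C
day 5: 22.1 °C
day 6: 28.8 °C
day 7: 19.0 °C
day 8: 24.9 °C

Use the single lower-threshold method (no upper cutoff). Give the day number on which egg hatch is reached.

Daily DD above 10.8 °C: 2.8, 0.0, 4.4, 0.0, 11.3, 18.0, 8.2, 14.1.
Cumulative: 2.8, 2.8, 7.2, 7.2, 18.5, 36.5, 44.7, 58.8.
The total first reaches 24 DD on day 6.

day 6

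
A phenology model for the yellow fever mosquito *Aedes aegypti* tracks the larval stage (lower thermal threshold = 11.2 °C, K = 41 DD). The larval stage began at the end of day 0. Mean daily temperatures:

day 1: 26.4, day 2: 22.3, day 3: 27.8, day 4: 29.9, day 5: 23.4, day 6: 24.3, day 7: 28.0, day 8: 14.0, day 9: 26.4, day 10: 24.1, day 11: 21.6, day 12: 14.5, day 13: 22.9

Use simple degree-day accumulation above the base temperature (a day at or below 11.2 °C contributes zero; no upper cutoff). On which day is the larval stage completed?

day 3

Daily DD above 11.2 °C: 15.2, 11.1, 16.6, 18.7, 12.2, 13.1, 16.8, 2.8, 15.2, 12.9, 10.4, 3.3, 11.7.
Cumulative: 15.2, 26.3, 42.9, 61.6, 73.8, 86.9, 103.7, 106.5, 121.7, 134.6, 145.0, 148.3, 160.0.
The total first reaches 41 DD on day 3.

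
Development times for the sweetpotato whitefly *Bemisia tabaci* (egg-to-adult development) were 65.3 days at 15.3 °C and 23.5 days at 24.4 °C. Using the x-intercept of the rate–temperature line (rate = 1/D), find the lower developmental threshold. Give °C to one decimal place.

10.2 °C

Under the model K = D·(T − T_b), so D₁·(T₁ − T_b) = D₂·(T₂ − T_b).
65.3·(15.3 − T_b) = 23.5·(24.4 − T_b)
T_b = (65.3·15.3 − 23.5·24.4) / (65.3 − 23.5) = 425.69 / 41.8 = 10.184 °C ≈ 10.2 °C.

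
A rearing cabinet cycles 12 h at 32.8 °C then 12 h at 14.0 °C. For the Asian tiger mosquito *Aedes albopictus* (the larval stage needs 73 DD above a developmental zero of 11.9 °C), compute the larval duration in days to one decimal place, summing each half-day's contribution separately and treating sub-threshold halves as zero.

Day half: max(0, 32.8 − 11.9) × 0.5 = 20.9 × 0.5 = 10.45 DD.
Night half: max(0, 14.0 − 11.9) × 0.5 = 2.1 × 0.5 = 1.05 DD.
Per 24 h: 11.50 DD/day.
Duration = 73 / 11.50 = 6.348 ≈ 6.3 days.

6.3 days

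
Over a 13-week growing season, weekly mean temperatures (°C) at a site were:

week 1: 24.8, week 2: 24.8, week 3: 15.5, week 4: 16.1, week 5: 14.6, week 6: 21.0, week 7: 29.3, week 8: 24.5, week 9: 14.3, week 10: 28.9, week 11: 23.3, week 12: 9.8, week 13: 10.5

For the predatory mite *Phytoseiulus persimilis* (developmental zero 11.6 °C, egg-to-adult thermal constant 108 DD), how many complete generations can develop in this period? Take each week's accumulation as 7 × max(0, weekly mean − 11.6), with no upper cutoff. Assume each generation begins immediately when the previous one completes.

Weekly DD (7 × max(0, T̄ − 11.6)): 92.4, 92.4, 27.3, 31.5, 21.0, 65.8, 123.9, 90.3, 18.9, 121.1, 81.9, 0.0, 0.0.
Season total = 766.5 DD.
Complete generations = ⌊766.5 / 108⌋ = 7.

7 generations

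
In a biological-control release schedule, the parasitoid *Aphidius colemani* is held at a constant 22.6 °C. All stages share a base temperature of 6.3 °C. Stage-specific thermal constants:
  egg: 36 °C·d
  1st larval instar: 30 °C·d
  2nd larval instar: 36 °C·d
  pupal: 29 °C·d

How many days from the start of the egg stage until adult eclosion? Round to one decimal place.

Daily accumulation at 22.6 °C = 22.6 − 6.3 = 16.3 DD/day.
Total K = 36 + 30 + 36 + 29 = 131 DD.
Total duration = 131 / 16.3 = 8.037 ≈ 8.0 days.

8.0 days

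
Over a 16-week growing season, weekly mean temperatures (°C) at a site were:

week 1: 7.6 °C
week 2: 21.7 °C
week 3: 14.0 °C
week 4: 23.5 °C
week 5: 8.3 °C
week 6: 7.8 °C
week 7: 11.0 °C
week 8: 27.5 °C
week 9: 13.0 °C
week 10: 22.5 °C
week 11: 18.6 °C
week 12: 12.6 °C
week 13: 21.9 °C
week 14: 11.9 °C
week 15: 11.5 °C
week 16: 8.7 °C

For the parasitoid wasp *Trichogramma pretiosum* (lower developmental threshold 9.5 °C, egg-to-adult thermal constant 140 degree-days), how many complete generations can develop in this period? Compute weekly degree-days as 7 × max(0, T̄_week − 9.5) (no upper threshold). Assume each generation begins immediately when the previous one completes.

Weekly DD (7 × max(0, T̄ − 9.5)): 0.0, 85.4, 31.5, 98.0, 0.0, 0.0, 10.5, 126.0, 24.5, 91.0, 63.7, 21.7, 86.8, 16.8, 14.0, 0.0.
Season total = 669.9 DD.
Complete generations = ⌊669.9 / 140⌋ = 4.

4 generations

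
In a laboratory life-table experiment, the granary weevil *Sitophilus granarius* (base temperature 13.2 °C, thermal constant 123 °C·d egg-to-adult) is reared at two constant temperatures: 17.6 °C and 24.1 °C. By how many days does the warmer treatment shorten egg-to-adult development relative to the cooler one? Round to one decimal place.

16.7 days

At 17.6 °C: 123 / (17.6 − 13.2) = 123 / 4.4 = 27.955 d.
At 24.1 °C: 123 / (24.1 − 13.2) = 123 / 10.9 = 11.284 d.
Difference = |27.955 − 11.284| = 16.670 ≈ 16.7 days.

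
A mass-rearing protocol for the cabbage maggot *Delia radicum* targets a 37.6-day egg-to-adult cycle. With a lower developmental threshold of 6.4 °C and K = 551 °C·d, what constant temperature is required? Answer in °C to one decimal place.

21.1 °C

Required daily accumulation = 551 / 37.6 = 14.654 DD/day.
T = T_base + 14.654 = 6.4 + 14.654 = 21.054 ≈ 21.1 °C.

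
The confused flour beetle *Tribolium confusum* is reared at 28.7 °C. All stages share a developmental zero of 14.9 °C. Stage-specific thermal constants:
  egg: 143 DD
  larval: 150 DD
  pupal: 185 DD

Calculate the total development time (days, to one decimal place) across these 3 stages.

34.6 days

Daily accumulation at 28.7 °C = 28.7 − 14.9 = 13.8 DD/day.
Total K = 143 + 150 + 185 = 478 DD.
Total duration = 478 / 13.8 = 34.638 ≈ 34.6 days.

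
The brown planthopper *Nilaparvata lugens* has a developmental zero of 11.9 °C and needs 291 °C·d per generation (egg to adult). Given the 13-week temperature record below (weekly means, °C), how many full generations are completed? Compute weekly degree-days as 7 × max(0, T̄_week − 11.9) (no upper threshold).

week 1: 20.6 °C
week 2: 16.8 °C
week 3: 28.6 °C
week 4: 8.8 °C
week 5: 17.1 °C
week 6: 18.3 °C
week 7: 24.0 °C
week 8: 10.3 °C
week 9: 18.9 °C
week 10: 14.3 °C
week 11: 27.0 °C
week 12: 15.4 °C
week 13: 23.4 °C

Weekly DD (7 × max(0, T̄ − 11.9)): 60.9, 34.3, 116.9, 0.0, 36.4, 44.8, 84.7, 0.0, 49.0, 16.8, 105.7, 24.5, 80.5.
Season total = 654.5 DD.
Complete generations = ⌊654.5 / 291⌋ = 2.

2 generations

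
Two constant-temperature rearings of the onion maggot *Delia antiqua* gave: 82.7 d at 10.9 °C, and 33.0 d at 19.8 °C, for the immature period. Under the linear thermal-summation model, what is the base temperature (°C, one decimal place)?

Linear rate model ⇒ the product D·(T − T_b) is constant across temperatures.
82.7·(10.9 − T_b) = 33.0·(19.8 − T_b)
T_b = (82.7·10.9 − 33.0·19.8) / (82.7 − 33.0) = 248.03 / 49.7 = 4.991 °C ≈ 5.0 °C.

5.0 °C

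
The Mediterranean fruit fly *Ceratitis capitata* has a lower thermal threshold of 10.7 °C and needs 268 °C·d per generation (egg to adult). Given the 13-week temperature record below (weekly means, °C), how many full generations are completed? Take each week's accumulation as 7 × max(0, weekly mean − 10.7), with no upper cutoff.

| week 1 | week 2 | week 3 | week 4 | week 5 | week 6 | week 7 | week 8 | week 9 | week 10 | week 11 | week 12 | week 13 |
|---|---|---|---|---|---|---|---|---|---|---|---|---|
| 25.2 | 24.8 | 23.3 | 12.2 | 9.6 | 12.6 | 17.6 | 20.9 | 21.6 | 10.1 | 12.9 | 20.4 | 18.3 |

2 generations

Weekly DD (7 × max(0, T̄ − 10.7)): 101.5, 98.7, 88.2, 10.5, 0.0, 13.3, 48.3, 71.4, 76.3, 0.0, 15.4, 67.9, 53.2.
Season total = 644.7 DD.
Complete generations = ⌊644.7 / 268⌋ = 2.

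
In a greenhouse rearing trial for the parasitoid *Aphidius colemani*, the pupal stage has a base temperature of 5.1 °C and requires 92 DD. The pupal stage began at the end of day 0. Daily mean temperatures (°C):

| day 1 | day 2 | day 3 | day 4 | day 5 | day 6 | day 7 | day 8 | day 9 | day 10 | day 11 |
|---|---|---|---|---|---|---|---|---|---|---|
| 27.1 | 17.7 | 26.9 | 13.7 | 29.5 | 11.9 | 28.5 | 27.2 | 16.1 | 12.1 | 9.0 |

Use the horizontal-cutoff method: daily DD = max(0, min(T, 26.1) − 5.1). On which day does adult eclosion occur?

day 7

Daily DD above 5.1 °C (capped at 21.0): 21.0, 12.6, 21.0, 8.6, 21.0, 6.8, 21.0, 21.0, 11.0, 7.0, 3.9.
Cumulative: 21.0, 33.6, 54.6, 63.2, 84.2, 91.0, 112.0, 133.0, 144.0, 151.0, 154.9.
The total first reaches 92 DD on day 7.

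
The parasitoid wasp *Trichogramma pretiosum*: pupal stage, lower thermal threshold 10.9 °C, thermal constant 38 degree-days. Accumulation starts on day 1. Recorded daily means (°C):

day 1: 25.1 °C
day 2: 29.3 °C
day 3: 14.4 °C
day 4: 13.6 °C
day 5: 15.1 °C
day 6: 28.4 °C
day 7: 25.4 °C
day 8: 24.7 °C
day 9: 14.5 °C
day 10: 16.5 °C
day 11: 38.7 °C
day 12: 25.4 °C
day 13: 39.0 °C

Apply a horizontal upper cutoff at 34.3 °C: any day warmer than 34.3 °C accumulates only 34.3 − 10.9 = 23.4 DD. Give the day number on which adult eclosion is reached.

Daily DD above 10.9 °C (capped at 23.4): 14.2, 18.4, 3.5, 2.7, 4.2, 17.5, 14.5, 13.8, 3.6, 5.6, 23.4, 14.5, 23.4.
Cumulative: 14.2, 32.6, 36.1, 38.8, 43.0, 60.5, 75.0, 88.8, 92.4, 98.0, 121.4, 135.9, 159.3.
The total first reaches 38 DD on day 4.

day 4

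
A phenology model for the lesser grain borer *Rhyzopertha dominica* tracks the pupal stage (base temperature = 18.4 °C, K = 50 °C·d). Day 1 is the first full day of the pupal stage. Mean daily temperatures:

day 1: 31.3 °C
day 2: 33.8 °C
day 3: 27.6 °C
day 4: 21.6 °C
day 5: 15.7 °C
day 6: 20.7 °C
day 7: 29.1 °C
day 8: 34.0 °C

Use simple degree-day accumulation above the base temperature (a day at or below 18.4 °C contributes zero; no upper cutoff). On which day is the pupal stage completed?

Daily DD above 18.4 °C: 12.9, 15.4, 9.2, 3.2, 0.0, 2.3, 10.7, 15.6.
Cumulative: 12.9, 28.3, 37.5, 40.7, 40.7, 43.0, 53.7, 69.3.
The total first reaches 50 DD on day 7.

day 7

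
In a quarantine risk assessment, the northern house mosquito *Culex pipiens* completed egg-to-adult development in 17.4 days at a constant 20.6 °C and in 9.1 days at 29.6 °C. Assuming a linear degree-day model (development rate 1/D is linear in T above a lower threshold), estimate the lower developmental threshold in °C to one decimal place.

Linear rate model ⇒ the product D·(T − T_b) is constant across temperatures.
17.4·(20.6 − T_b) = 9.1·(29.6 − T_b)
T_b = (17.4·20.6 − 9.1·29.6) / (17.4 − 9.1) = 89.08 / 8.3 = 10.733 °C ≈ 10.7 °C.

10.7 °C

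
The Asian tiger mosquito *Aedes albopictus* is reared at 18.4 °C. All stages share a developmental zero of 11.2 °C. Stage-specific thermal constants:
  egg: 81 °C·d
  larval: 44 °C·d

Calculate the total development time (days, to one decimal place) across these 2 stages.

17.4 days

Daily accumulation at 18.4 °C = 18.4 − 11.2 = 7.2 DD/day.
Total K = 81 + 44 = 125 DD.
Total duration = 125 / 7.2 = 17.361 ≈ 17.4 days.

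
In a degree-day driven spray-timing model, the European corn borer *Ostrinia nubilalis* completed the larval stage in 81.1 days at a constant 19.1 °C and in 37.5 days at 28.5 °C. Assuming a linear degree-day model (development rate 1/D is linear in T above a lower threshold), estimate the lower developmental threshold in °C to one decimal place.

11.0 °C

Equal thermal constants: D₁(T₁ − T_b) = D₂(T₂ − T_b).
81.1·(19.1 − T_b) = 37.5·(28.5 − T_b)
T_b = (81.1·19.1 − 37.5·28.5) / (81.1 − 37.5) = 480.26 / 43.6 = 11.015 °C ≈ 11.0 °C.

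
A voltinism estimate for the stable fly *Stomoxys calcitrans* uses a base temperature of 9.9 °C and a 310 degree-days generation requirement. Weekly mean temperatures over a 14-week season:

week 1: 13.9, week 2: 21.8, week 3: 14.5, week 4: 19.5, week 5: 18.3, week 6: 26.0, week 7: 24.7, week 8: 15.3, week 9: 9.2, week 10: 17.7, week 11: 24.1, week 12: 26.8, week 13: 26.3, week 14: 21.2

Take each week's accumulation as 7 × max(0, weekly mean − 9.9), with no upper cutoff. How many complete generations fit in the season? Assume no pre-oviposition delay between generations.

Weekly DD (7 × max(0, T̄ − 9.9)): 28.0, 83.3, 32.2, 67.2, 58.8, 112.7, 103.6, 37.8, 0.0, 54.6, 99.4, 118.3, 114.8, 79.1.
Season total = 989.8 DD.
Complete generations = ⌊989.8 / 310⌋ = 3.

3 generations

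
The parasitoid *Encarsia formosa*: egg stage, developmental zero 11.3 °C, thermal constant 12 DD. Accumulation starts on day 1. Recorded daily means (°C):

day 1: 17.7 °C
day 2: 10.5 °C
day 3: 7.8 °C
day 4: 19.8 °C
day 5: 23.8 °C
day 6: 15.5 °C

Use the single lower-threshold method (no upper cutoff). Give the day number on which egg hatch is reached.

day 4

Daily DD above 11.3 °C: 6.4, 0.0, 0.0, 8.5, 12.5, 4.2.
Cumulative: 6.4, 6.4, 6.4, 14.9, 27.4, 31.6.
The total first reaches 12 DD on day 4.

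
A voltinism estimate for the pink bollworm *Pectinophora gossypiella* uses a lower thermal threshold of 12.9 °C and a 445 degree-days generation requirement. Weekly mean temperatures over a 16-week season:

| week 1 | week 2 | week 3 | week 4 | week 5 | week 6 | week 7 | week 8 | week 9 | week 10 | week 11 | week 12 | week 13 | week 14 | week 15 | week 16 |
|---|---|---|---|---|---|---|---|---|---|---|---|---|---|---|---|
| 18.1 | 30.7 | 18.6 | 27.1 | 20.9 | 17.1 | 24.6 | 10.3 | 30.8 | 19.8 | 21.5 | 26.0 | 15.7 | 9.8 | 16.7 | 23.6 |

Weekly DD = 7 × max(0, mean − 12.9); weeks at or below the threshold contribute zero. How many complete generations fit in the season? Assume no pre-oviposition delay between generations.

Weekly DD (7 × max(0, T̄ − 12.9)): 36.4, 124.6, 39.9, 99.4, 56.0, 29.4, 81.9, 0.0, 125.3, 48.3, 60.2, 91.7, 19.6, 0.0, 26.6, 74.9.
Season total = 914.2 DD.
Complete generations = ⌊914.2 / 445⌋ = 2.

2 generations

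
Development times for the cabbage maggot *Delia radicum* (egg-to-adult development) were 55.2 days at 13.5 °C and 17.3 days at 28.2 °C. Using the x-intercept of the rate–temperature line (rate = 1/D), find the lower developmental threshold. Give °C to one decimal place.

6.8 °C

Equal thermal constants: D₁(T₁ − T_b) = D₂(T₂ − T_b).
55.2·(13.5 − T_b) = 17.3·(28.2 − T_b)
T_b = (55.2·13.5 − 17.3·28.2) / (55.2 − 17.3) = 257.34 / 37.9 = 6.790 °C ≈ 6.8 °C.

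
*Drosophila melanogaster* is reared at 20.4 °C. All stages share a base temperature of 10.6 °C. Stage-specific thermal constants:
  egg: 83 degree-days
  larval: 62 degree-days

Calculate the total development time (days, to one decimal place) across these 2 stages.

Daily accumulation at 20.4 °C = 20.4 − 10.6 = 9.8 DD/day.
Total K = 83 + 62 = 145 DD.
Total duration = 145 / 9.8 = 14.796 ≈ 14.8 days.

14.8 days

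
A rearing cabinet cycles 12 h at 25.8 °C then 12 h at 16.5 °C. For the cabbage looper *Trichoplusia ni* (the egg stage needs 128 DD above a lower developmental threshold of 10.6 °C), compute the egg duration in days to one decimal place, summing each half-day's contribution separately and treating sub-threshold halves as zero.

Day half: max(0, 25.8 − 10.6) × 0.5 = 15.2 × 0.5 = 7.60 DD.
Night half: max(0, 16.5 − 10.6) × 0.5 = 5.9 × 0.5 = 2.95 DD.
Per 24 h: 10.55 DD/day.
Duration = 128 / 10.55 = 12.133 ≈ 12.1 days.

12.1 days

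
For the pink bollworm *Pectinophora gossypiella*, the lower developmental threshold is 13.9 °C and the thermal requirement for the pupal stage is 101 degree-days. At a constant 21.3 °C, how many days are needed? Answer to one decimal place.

Daily accumulation = 21.3 − 13.9 = 7.4 DD/day.
Duration = 101 / 7.4 = 13.649 ≈ 13.6 days.

13.6 days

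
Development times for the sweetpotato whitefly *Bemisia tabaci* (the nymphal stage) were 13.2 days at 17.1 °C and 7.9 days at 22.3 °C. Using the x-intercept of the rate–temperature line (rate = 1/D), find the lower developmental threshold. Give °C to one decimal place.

9.3 °C

Linear rate model ⇒ the product D·(T − T_b) is constant across temperatures.
13.2·(17.1 − T_b) = 7.9·(22.3 − T_b)
T_b = (13.2·17.1 − 7.9·22.3) / (13.2 − 7.9) = 49.55 / 5.3 = 9.349 °C ≈ 9.3 °C.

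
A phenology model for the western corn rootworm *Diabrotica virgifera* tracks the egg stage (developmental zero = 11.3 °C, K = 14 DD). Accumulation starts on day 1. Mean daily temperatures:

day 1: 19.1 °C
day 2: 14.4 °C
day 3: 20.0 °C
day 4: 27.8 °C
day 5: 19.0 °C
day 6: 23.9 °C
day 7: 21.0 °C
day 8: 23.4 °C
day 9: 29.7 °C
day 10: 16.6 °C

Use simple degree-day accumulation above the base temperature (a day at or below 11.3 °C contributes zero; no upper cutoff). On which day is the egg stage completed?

day 3

Daily DD above 11.3 °C: 7.8, 3.1, 8.7, 16.5, 7.7, 12.6, 9.7, 12.1, 18.4, 5.3.
Cumulative: 7.8, 10.9, 19.6, 36.1, 43.8, 56.4, 66.1, 78.2, 96.6, 101.9.
The total first reaches 14 DD on day 3.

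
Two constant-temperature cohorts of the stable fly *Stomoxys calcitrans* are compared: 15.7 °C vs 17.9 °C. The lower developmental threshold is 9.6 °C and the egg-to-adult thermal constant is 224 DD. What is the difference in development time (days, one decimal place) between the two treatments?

9.7 days

At 15.7 °C: 224 / (15.7 − 9.6) = 224 / 6.1 = 36.721 d.
At 17.9 °C: 224 / (17.9 − 9.6) = 224 / 8.3 = 26.988 d.
Difference = |36.721 − 26.988| = 9.733 ≈ 9.7 days.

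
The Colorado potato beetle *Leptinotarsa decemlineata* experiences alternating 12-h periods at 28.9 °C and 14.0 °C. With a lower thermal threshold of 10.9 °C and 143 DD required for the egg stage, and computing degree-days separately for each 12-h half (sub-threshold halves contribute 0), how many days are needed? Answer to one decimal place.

13.6 days

Day half: max(0, 28.9 − 10.9) × 0.5 = 18.0 × 0.5 = 9.00 DD.
Night half: max(0, 14.0 − 10.9) × 0.5 = 3.1 × 0.5 = 1.55 DD.
Per 24 h: 10.55 DD/day.
Duration = 143 / 10.55 = 13.555 ≈ 13.6 days.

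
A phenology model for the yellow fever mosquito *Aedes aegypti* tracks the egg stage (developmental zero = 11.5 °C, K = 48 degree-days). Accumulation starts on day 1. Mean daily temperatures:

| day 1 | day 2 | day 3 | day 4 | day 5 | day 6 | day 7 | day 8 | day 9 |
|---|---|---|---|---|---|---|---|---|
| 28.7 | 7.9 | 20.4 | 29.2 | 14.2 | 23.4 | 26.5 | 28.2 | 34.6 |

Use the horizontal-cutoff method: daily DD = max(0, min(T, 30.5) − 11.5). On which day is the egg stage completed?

day 6

Daily DD above 11.5 °C (capped at 19.0): 17.2, 0.0, 8.9, 17.7, 2.7, 11.9, 15.0, 16.7, 19.0.
Cumulative: 17.2, 17.2, 26.1, 43.8, 46.5, 58.4, 73.4, 90.1, 109.1.
The total first reaches 48 DD on day 6.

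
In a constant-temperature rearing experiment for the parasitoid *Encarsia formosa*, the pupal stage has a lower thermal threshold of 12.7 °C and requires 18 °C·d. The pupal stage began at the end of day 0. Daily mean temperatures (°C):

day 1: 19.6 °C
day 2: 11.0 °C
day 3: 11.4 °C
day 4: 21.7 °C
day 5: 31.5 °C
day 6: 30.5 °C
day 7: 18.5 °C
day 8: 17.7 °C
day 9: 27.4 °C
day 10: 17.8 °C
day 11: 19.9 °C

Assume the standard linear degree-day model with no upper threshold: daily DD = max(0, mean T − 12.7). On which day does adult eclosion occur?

Daily DD above 12.7 °C: 6.9, 0.0, 0.0, 9.0, 18.8, 17.8, 5.8, 5.0, 14.7, 5.1, 7.2.
Cumulative: 6.9, 6.9, 6.9, 15.9, 34.7, 52.5, 58.3, 63.3, 78.0, 83.1, 90.3.
The total first reaches 18 DD on day 5.

day 5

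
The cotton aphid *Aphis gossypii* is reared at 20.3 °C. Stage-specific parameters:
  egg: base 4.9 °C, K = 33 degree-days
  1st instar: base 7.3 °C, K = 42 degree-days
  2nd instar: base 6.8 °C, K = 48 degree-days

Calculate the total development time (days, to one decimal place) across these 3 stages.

8.9 days

egg: 33 / (20.3 − 4.9) = 33 / 15.4 = 2.143 d.
1st instar: 42 / (20.3 − 7.3) = 42 / 13.0 = 3.231 d.
2nd instar: 48 / (20.3 − 6.8) = 48 / 13.5 = 3.556 d.
Sum = 8.929 ≈ 8.9 days.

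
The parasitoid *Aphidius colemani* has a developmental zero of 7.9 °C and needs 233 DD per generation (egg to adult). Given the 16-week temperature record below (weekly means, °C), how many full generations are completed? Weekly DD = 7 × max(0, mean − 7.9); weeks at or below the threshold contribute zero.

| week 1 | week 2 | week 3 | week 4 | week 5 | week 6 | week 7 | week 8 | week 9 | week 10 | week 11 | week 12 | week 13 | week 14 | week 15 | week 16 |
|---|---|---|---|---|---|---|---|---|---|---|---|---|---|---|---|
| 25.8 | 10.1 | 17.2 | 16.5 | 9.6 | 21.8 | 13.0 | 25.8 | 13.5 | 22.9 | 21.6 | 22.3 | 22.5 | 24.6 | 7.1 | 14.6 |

4 generations

Weekly DD (7 × max(0, T̄ − 7.9)): 125.3, 15.4, 65.1, 60.2, 11.9, 97.3, 35.7, 125.3, 39.2, 105.0, 95.9, 100.8, 102.2, 116.9, 0.0, 46.9.
Season total = 1143.1 DD.
Complete generations = ⌊1143.1 / 233⌋ = 4.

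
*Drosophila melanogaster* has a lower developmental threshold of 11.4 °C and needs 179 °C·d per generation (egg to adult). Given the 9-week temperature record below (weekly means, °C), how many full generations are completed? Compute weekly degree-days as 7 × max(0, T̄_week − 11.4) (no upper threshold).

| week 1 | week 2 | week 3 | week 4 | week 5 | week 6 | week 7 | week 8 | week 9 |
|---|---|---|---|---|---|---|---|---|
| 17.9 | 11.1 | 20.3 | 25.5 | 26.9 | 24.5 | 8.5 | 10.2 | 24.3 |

Weekly DD (7 × max(0, T̄ − 11.4)): 45.5, 0.0, 62.3, 98.7, 108.5, 91.7, 0.0, 0.0, 90.3.
Season total = 497.0 DD.
Complete generations = ⌊497.0 / 179⌋ = 2.

2 generations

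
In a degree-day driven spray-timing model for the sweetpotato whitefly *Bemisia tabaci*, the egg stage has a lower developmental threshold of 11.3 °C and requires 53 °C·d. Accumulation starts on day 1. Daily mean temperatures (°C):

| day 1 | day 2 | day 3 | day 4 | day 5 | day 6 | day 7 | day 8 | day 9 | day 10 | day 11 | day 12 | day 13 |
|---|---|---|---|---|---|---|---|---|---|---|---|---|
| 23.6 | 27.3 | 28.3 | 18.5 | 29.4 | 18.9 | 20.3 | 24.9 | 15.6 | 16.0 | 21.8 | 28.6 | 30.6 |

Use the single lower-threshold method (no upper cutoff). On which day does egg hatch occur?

Daily DD above 11.3 °C: 12.3, 16.0, 17.0, 7.2, 18.1, 7.6, 9.0, 13.6, 4.3, 4.7, 10.5, 17.3, 19.3.
Cumulative: 12.3, 28.3, 45.3, 52.5, 70.6, 78.2, 87.2, 100.8, 105.1, 109.8, 120.3, 137.6, 156.9.
The total first reaches 53 DD on day 5.

day 5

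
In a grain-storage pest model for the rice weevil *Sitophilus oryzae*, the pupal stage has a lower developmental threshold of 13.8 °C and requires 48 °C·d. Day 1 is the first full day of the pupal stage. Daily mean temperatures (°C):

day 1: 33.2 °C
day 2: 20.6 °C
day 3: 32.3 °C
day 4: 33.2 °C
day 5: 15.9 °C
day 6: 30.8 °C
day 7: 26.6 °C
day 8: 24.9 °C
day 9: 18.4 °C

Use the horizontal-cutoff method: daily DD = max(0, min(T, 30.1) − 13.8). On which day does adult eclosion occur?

Daily DD above 13.8 °C (capped at 16.3): 16.3, 6.8, 16.3, 16.3, 2.1, 16.3, 12.8, 11.1, 4.6.
Cumulative: 16.3, 23.1, 39.4, 55.7, 57.8, 74.1, 86.9, 98.0, 102.6.
The total first reaches 48 DD on day 4.

day 4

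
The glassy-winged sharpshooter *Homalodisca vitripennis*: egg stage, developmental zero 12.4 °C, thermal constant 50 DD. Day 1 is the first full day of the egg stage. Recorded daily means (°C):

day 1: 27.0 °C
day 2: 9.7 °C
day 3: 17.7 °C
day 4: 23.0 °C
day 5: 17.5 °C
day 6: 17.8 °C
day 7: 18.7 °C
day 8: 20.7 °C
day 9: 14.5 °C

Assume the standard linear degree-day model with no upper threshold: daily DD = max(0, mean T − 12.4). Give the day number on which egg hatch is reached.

Daily DD above 12.4 °C: 14.6, 0.0, 5.3, 10.6, 5.1, 5.4, 6.3, 8.3, 2.1.
Cumulative: 14.6, 14.6, 19.9, 30.5, 35.6, 41.0, 47.3, 55.6, 57.7.
The total first reaches 50 DD on day 8.

day 8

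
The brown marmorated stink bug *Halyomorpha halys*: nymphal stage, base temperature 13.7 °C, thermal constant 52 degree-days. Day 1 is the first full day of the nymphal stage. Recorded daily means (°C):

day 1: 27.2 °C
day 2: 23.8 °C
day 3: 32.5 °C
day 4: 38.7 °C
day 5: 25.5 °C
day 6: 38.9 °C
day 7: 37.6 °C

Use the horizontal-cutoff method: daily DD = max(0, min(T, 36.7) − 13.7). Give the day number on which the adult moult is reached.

day 4

Daily DD above 13.7 °C (capped at 23.0): 13.5, 10.1, 18.8, 23.0, 11.8, 23.0, 23.0.
Cumulative: 13.5, 23.6, 42.4, 65.4, 77.2, 100.2, 123.2.
The total first reaches 52 DD on day 4.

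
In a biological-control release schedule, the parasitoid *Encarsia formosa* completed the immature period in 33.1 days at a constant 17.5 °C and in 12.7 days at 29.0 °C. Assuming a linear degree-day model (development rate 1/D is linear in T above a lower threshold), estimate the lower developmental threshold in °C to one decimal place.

10.3 °C

Equal thermal constants: D₁(T₁ − T_b) = D₂(T₂ − T_b).
33.1·(17.5 − T_b) = 12.7·(29.0 − T_b)
T_b = (33.1·17.5 − 12.7·29.0) / (33.1 − 12.7) = 210.95 / 20.4 = 10.341 °C ≈ 10.3 °C.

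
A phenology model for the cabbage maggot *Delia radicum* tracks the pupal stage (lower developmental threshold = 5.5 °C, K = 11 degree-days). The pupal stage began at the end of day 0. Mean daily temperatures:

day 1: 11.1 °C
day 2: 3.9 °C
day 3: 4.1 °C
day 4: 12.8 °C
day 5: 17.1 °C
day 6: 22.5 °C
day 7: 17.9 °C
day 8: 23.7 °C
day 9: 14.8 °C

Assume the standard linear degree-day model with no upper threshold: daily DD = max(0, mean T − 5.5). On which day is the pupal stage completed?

Daily DD above 5.5 °C: 5.6, 0.0, 0.0, 7.3, 11.6, 17.0, 12.4, 18.2, 9.3.
Cumulative: 5.6, 5.6, 5.6, 12.9, 24.5, 41.5, 53.9, 72.1, 81.4.
The total first reaches 11 DD on day 4.

day 4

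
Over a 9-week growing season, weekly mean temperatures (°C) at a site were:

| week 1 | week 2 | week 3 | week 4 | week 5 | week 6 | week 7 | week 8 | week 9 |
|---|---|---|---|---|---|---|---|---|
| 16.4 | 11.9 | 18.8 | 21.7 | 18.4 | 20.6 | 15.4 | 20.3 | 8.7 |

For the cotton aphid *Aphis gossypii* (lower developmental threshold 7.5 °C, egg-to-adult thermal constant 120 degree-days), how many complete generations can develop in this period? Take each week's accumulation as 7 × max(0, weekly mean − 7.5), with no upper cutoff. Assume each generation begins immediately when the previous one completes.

4 generations

Weekly DD (7 × max(0, T̄ − 7.5)): 62.3, 30.8, 79.1, 99.4, 76.3, 91.7, 55.3, 89.6, 8.4.
Season total = 592.9 DD.
Complete generations = ⌊592.9 / 120⌋ = 4.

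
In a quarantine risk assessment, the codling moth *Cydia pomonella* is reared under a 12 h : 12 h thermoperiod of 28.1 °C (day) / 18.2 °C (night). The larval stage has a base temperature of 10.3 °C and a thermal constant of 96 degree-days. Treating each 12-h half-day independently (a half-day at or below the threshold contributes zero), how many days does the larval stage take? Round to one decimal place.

7.5 days

Day half: max(0, 28.1 − 10.3) × 0.5 = 17.8 × 0.5 = 8.90 DD.
Night half: max(0, 18.2 − 10.3) × 0.5 = 7.9 × 0.5 = 3.95 DD.
Per 24 h: 12.85 DD/day.
Duration = 96 / 12.85 = 7.471 ≈ 7.5 days.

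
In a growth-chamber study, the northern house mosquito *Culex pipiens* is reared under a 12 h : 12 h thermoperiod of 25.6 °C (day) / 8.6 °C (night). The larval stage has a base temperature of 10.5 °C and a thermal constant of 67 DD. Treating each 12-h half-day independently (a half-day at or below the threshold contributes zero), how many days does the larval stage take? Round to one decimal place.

8.9 days

Day half: max(0, 25.6 − 10.5) × 0.5 = 15.1 × 0.5 = 7.55 DD.
Night half: max(0, 8.6 − 10.5) × 0.5 = 0.0 × 0.5 = 0.00 DD.
Per 24 h: 7.55 DD/day.
Duration = 67 / 7.55 = 8.874 ≈ 8.9 days.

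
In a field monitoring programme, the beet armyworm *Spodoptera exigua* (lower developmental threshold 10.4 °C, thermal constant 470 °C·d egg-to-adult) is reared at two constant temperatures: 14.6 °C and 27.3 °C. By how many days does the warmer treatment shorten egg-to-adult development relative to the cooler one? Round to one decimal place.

At 14.6 °C: 470 / (14.6 − 10.4) = 470 / 4.2 = 111.905 d.
At 27.3 °C: 470 / (27.3 − 10.4) = 470 / 16.9 = 27.811 d.
Difference = |111.905 − 27.811| = 84.094 ≈ 84.1 days.

84.1 days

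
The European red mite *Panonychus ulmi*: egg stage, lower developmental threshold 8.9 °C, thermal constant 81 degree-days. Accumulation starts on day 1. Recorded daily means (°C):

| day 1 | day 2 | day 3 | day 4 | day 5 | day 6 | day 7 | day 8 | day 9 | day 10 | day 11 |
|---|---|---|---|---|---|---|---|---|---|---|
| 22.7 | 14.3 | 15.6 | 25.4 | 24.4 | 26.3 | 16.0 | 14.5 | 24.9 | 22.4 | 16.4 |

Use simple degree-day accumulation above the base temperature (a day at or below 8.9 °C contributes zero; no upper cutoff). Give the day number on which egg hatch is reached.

Daily DD above 8.9 °C: 13.8, 5.4, 6.7, 16.5, 15.5, 17.4, 7.1, 5.6, 16.0, 13.5, 7.5.
Cumulative: 13.8, 19.2, 25.9, 42.4, 57.9, 75.3, 82.4, 88.0, 104.0, 117.5, 125.0.
The total first reaches 81 DD on day 7.

day 7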